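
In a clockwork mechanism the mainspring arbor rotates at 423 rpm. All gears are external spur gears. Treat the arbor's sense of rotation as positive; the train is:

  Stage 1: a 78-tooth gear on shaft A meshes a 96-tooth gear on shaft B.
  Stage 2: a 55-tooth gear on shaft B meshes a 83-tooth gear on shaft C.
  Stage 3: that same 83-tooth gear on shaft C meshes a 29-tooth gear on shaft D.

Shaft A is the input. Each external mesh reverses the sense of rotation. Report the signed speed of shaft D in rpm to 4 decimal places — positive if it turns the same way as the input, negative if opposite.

-651.8211 rpm (opposite to input, |ω| = 651.8211 rpm)

Stage 1 [78T→96T]: ω = 423.0000×78/96 = 343.6875 rpm, dir flips to −; running = −343.6875
Stage 2 [55T→83T]: ω = 343.6875×55/83 = 227.7447 rpm, dir flips to +; running = +227.7447
Stage 3 [83T→29T]: ω = 227.7447×83/29 = 651.8211 rpm, dir flips to −; running = −651.8211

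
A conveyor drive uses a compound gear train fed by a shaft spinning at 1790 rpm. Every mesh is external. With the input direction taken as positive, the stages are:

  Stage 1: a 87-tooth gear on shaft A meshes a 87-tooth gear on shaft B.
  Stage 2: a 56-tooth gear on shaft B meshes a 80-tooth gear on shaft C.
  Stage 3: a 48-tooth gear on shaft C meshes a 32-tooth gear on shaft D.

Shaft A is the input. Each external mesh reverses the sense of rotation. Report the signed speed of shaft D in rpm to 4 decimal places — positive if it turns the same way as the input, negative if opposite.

Stage 1 [87T→87T]: ω = 1790.0000×87/87 = 1790.0000 rpm, dir flips to −; running = −1790.0000
Stage 2 [56T→80T]: ω = 1790.0000×56/80 = 1253.0000 rpm, dir flips to +; running = +1253.0000
Stage 3 [48T→32T]: ω = 1253.0000×48/32 = 1879.5000 rpm, dir flips to −; running = −1879.5000

-1879.5000 rpm (opposite to input, |ω| = 1879.5000 rpm)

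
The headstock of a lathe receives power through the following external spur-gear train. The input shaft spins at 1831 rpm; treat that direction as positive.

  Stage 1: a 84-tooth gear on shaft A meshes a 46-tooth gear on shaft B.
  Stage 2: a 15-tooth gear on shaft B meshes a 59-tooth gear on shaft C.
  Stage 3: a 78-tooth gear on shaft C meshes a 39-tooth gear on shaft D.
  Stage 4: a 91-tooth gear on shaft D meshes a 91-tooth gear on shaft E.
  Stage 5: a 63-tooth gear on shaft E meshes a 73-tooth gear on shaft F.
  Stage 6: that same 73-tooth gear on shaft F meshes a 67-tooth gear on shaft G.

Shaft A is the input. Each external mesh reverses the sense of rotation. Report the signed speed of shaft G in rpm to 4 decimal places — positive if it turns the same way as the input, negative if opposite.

Stage 1 [84T→46T]: ω = 1831.0000×84/46 = 3343.5652 rpm, dir flips to −; running = −3343.5652
Stage 2 [15T→59T]: ω = 3343.5652×15/59 = 850.0590 rpm, dir flips to +; running = +850.0590
Stage 3 [78T→39T]: ω = 850.0590×78/39 = 1700.1179 rpm, dir flips to −; running = −1700.1179
Stage 4 [91T→91T]: ω = 1700.1179×91/91 = 1700.1179 rpm, dir flips to +; running = +1700.1179
Stage 5 [63T→73T]: ω = 1700.1179×63/73 = 1467.2250 rpm, dir flips to −; running = −1467.2250
Stage 6 [73T→67T]: ω = 1467.2250×73/67 = 1598.6183 rpm, dir flips to +; running = +1598.6183

+1598.6183 rpm (same as input, |ω| = 1598.6183 rpm)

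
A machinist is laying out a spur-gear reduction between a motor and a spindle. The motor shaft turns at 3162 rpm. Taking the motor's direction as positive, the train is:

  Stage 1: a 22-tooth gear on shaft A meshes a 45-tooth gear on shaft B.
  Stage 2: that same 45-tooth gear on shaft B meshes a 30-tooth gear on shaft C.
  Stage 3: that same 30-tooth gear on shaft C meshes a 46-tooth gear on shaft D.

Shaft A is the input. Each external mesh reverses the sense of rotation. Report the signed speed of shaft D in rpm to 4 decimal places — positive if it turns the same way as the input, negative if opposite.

Stage 1 [22T→45T]: ω = 3162.0000×22/45 = 1545.8667 rpm, dir flips to −; running = −1545.8667
Stage 2 [45T→30T]: ω = 1545.8667×45/30 = 2318.8000 rpm, dir flips to +; running = +2318.8000
Stage 3 [30T→46T]: ω = 2318.8000×30/46 = 1512.2609 rpm, dir flips to −; running = −1512.2609

-1512.2609 rpm (opposite to input, |ω| = 1512.2609 rpm)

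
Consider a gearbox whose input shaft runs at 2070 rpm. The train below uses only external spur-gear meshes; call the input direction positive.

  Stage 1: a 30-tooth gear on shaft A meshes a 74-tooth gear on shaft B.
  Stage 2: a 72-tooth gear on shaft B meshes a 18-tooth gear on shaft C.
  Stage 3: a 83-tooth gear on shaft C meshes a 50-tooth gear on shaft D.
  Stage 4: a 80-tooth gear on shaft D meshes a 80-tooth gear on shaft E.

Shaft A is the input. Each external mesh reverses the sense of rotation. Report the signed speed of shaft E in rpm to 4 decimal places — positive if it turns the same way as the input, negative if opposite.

+5572.2162 rpm (same as input, |ω| = 5572.2162 rpm)

Stage 1 [30T→74T]: ω = 2070.0000×30/74 = 839.1892 rpm, dir flips to −; running = −839.1892
Stage 2 [72T→18T]: ω = 839.1892×72/18 = 3356.7568 rpm, dir flips to +; running = +3356.7568
Stage 3 [83T→50T]: ω = 3356.7568×83/50 = 5572.2162 rpm, dir flips to −; running = −5572.2162
Stage 4 [80T→80T]: ω = 5572.2162×80/80 = 5572.2162 rpm, dir flips to +; running = +5572.2162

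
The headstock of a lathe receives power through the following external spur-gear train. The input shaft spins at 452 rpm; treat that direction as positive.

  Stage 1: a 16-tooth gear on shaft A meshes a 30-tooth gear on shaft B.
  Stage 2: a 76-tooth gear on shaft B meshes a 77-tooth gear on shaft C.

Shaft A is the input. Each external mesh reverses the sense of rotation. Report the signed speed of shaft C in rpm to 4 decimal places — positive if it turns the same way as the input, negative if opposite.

Stage 1 [16T→30T]: ω = 452.0000×16/30 = 241.0667 rpm, dir flips to −; running = −241.0667
Stage 2 [76T→77T]: ω = 241.0667×76/77 = 237.9359 rpm, dir flips to +; running = +237.9359

+237.9359 rpm (same as input, |ω| = 237.9359 rpm)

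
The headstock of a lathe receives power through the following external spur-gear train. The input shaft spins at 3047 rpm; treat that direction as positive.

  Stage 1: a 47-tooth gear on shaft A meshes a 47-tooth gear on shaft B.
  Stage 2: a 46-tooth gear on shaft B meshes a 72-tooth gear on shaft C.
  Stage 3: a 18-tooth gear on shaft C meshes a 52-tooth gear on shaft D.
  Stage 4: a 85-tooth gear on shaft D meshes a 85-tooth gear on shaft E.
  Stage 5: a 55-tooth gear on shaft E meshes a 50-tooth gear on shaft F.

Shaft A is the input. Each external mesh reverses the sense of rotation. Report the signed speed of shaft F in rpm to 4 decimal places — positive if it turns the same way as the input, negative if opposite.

Stage 1 [47T→47T]: ω = 3047.0000×47/47 = 3047.0000 rpm, dir flips to −; running = −3047.0000
Stage 2 [46T→72T]: ω = 3047.0000×46/72 = 1946.6944 rpm, dir flips to +; running = +1946.6944
Stage 3 [18T→52T]: ω = 1946.6944×18/52 = 673.8558 rpm, dir flips to −; running = −673.8558
Stage 4 [85T→85T]: ω = 673.8558×85/85 = 673.8558 rpm, dir flips to +; running = +673.8558
Stage 5 [55T→50T]: ω = 673.8558×55/50 = 741.2413 rpm, dir flips to −; running = −741.2413

-741.2413 rpm (opposite to input, |ω| = 741.2413 rpm)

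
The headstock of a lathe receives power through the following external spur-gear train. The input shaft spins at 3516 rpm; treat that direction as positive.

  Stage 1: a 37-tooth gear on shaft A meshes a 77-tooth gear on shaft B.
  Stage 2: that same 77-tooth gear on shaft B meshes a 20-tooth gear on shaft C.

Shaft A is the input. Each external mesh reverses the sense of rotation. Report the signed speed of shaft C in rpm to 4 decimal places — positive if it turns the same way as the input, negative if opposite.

Stage 1 [37T→77T]: ω = 3516.0000×37/77 = 1689.5065 rpm, dir flips to −; running = −1689.5065
Stage 2 [77T→20T]: ω = 1689.5065×77/20 = 6504.6000 rpm, dir flips to +; running = +6504.6000

+6504.6000 rpm (same as input, |ω| = 6504.6000 rpm)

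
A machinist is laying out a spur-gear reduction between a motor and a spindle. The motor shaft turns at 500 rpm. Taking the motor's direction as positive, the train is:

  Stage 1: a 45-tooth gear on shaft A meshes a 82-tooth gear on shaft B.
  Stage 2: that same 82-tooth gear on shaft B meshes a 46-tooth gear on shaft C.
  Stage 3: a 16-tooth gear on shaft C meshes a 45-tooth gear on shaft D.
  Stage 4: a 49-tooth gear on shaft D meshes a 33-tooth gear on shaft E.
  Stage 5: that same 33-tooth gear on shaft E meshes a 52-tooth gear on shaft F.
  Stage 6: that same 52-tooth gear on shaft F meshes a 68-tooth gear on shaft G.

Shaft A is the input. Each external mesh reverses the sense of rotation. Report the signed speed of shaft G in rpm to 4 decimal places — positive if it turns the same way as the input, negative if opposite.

+125.3197 rpm (same as input, |ω| = 125.3197 rpm)

Stage 1 [45T→82T]: ω = 500.0000×45/82 = 274.3902 rpm, dir flips to −; running = −274.3902
Stage 2 [82T→46T]: ω = 274.3902×82/46 = 489.1304 rpm, dir flips to +; running = +489.1304
Stage 3 [16T→45T]: ω = 489.1304×16/45 = 173.9130 rpm, dir flips to −; running = −173.9130
Stage 4 [49T→33T]: ω = 173.9130×49/33 = 258.2345 rpm, dir flips to +; running = +258.2345
Stage 5 [33T→52T]: ω = 258.2345×33/52 = 163.8796 rpm, dir flips to −; running = −163.8796
Stage 6 [52T→68T]: ω = 163.8796×52/68 = 125.3197 rpm, dir flips to +; running = +125.3197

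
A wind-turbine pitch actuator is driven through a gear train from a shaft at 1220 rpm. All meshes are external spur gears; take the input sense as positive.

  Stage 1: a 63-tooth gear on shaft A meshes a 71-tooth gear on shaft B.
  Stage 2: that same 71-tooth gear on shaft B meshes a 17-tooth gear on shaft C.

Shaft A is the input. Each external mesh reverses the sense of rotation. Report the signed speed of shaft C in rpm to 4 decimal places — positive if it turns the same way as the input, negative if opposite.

Stage 1 [63T→71T]: ω = 1220.0000×63/71 = 1082.5352 rpm, dir flips to −; running = −1082.5352
Stage 2 [71T→17T]: ω = 1082.5352×71/17 = 4521.1765 rpm, dir flips to +; running = +4521.1765

+4521.1765 rpm (same as input, |ω| = 4521.1765 rpm)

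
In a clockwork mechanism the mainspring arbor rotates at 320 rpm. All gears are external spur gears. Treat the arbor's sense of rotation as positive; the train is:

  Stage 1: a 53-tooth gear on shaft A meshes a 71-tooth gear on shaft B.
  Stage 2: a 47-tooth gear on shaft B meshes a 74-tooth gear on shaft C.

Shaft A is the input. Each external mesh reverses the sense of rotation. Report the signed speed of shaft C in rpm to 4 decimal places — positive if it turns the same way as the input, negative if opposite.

+151.7168 rpm (same as input, |ω| = 151.7168 rpm)

Stage 1 [53T→71T]: ω = 320.0000×53/71 = 238.8732 rpm, dir flips to −; running = −238.8732
Stage 2 [47T→74T]: ω = 238.8732×47/74 = 151.7168 rpm, dir flips to +; running = +151.7168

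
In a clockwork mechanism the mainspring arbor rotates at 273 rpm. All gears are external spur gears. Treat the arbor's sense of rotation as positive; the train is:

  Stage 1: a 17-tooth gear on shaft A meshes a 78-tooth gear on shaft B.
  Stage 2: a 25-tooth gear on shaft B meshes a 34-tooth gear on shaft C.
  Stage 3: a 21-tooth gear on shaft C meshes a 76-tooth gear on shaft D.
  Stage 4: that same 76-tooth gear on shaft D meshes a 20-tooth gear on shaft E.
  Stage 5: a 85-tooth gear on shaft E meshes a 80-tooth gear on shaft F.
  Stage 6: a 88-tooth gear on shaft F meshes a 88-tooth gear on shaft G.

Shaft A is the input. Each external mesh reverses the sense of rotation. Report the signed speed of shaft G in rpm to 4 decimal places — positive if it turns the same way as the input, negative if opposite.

Stage 1 [17T→78T]: ω = 273.0000×17/78 = 59.5000 rpm, dir flips to −; running = −59.5000
Stage 2 [25T→34T]: ω = 59.5000×25/34 = 43.7500 rpm, dir flips to +; running = +43.7500
Stage 3 [21T→76T]: ω = 43.7500×21/76 = 12.0888 rpm, dir flips to −; running = −12.0888
Stage 4 [76T→20T]: ω = 12.0888×76/20 = 45.9375 rpm, dir flips to +; running = +45.9375
Stage 5 [85T→80T]: ω = 45.9375×85/80 = 48.8086 rpm, dir flips to −; running = −48.8086
Stage 6 [88T→88T]: ω = 48.8086×88/88 = 48.8086 rpm, dir flips to +; running = +48.8086

+48.8086 rpm (same as input, |ω| = 48.8086 rpm)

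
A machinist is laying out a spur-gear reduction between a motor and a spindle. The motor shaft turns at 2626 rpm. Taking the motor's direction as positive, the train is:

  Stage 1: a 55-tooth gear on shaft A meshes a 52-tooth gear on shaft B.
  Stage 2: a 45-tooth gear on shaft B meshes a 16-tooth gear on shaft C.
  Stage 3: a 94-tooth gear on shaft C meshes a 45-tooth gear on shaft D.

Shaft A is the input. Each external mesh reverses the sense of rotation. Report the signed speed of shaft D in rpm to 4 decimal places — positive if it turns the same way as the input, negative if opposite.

-16317.8125 rpm (opposite to input, |ω| = 16317.8125 rpm)

Stage 1 [55T→52T]: ω = 2626.0000×55/52 = 2777.5000 rpm, dir flips to −; running = −2777.5000
Stage 2 [45T→16T]: ω = 2777.5000×45/16 = 7811.7188 rpm, dir flips to +; running = +7811.7188
Stage 3 [94T→45T]: ω = 7811.7188×94/45 = 16317.8125 rpm, dir flips to −; running = −16317.8125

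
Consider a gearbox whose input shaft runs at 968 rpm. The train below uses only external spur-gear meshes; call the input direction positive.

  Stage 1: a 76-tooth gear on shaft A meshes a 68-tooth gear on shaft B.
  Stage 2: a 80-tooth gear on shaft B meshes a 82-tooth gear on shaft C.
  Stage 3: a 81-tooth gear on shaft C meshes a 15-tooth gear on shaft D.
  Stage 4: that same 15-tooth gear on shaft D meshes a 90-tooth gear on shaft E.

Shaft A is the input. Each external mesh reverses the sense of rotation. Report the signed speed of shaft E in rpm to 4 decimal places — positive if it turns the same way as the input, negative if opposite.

Stage 1 [76T→68T]: ω = 968.0000×76/68 = 1081.8824 rpm, dir flips to −; running = −1081.8824
Stage 2 [80T→82T]: ω = 1081.8824×80/82 = 1055.4950 rpm, dir flips to +; running = +1055.4950
Stage 3 [81T→15T]: ω = 1055.4950×81/15 = 5699.6729 rpm, dir flips to −; running = −5699.6729
Stage 4 [15T→90T]: ω = 5699.6729×15/90 = 949.9455 rpm, dir flips to +; running = +949.9455

+949.9455 rpm (same as input, |ω| = 949.9455 rpm)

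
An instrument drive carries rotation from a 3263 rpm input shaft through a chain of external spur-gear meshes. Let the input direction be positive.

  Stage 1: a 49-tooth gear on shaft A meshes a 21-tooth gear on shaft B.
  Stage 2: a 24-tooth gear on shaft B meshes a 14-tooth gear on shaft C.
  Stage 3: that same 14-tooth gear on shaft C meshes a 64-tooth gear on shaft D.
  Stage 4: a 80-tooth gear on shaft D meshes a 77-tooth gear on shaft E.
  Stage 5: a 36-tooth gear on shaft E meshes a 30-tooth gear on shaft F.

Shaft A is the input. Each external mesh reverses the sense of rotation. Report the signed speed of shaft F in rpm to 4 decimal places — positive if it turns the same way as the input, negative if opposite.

-3559.6364 rpm (opposite to input, |ω| = 3559.6364 rpm)

Stage 1 [49T→21T]: ω = 3263.0000×49/21 = 7613.6667 rpm, dir flips to −; running = −7613.6667
Stage 2 [24T→14T]: ω = 7613.6667×24/14 = 13052.0000 rpm, dir flips to +; running = +13052.0000
Stage 3 [14T→64T]: ω = 13052.0000×14/64 = 2855.1250 rpm, dir flips to −; running = −2855.1250
Stage 4 [80T→77T]: ω = 2855.1250×80/77 = 2966.3636 rpm, dir flips to +; running = +2966.3636
Stage 5 [36T→30T]: ω = 2966.3636×36/30 = 3559.6364 rpm, dir flips to −; running = −3559.6364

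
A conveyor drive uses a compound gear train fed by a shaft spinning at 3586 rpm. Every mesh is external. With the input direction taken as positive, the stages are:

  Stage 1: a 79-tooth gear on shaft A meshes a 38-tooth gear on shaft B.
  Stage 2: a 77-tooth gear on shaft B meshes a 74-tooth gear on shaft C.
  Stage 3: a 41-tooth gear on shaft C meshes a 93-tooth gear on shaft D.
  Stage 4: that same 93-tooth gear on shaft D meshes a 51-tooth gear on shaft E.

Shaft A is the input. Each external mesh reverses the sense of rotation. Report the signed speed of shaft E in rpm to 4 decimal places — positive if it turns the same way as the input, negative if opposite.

+6236.2923 rpm (same as input, |ω| = 6236.2923 rpm)

Stage 1 [79T→38T]: ω = 3586.0000×79/38 = 7455.1053 rpm, dir flips to −; running = −7455.1053
Stage 2 [77T→74T]: ω = 7455.1053×77/74 = 7757.3393 rpm, dir flips to +; running = +7757.3393
Stage 3 [41T→93T]: ω = 7757.3393×41/93 = 3419.9023 rpm, dir flips to −; running = −3419.9023
Stage 4 [93T→51T]: ω = 3419.9023×93/51 = 6236.2923 rpm, dir flips to +; running = +6236.2923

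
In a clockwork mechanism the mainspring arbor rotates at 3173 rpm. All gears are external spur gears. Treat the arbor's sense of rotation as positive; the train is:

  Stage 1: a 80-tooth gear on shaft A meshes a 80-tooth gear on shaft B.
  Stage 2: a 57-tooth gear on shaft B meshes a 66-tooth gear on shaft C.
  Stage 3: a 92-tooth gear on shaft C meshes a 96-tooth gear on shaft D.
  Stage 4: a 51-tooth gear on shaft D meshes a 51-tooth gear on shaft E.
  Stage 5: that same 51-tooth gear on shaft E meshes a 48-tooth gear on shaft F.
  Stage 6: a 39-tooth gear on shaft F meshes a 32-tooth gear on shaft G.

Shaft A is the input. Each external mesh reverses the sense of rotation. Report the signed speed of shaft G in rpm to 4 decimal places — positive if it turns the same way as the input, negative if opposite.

+3400.6439 rpm (same as input, |ω| = 3400.6439 rpm)

Stage 1 [80T→80T]: ω = 3173.0000×80/80 = 3173.0000 rpm, dir flips to −; running = −3173.0000
Stage 2 [57T→66T]: ω = 3173.0000×57/66 = 2740.3182 rpm, dir flips to +; running = +2740.3182
Stage 3 [92T→96T]: ω = 2740.3182×92/96 = 2626.1383 rpm, dir flips to −; running = −2626.1383
Stage 4 [51T→51T]: ω = 2626.1383×51/51 = 2626.1383 rpm, dir flips to +; running = +2626.1383
Stage 5 [51T→48T]: ω = 2626.1383×51/48 = 2790.2719 rpm, dir flips to −; running = −2790.2719
Stage 6 [39T→32T]: ω = 2790.2719×39/32 = 3400.6439 rpm, dir flips to +; running = +3400.6439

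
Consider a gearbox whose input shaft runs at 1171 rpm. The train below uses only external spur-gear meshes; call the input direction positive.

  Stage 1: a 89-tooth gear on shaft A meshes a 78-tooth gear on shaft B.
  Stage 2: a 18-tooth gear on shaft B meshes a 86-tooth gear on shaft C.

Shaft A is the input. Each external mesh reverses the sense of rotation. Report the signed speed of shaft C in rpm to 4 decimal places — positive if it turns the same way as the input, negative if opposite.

Stage 1 [89T→78T]: ω = 1171.0000×89/78 = 1336.1410 rpm, dir flips to −; running = −1336.1410
Stage 2 [18T→86T]: ω = 1336.1410×18/86 = 279.6574 rpm, dir flips to +; running = +279.6574

+279.6574 rpm (same as input, |ω| = 279.6574 rpm)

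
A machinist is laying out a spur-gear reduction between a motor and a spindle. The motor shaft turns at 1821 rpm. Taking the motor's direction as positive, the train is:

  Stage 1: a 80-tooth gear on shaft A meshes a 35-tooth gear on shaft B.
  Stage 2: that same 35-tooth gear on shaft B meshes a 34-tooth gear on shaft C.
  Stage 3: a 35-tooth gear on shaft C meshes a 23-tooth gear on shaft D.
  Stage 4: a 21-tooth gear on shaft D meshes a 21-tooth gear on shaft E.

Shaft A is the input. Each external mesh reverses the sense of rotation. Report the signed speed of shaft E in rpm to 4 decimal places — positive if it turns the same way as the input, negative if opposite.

+6520.2046 rpm (same as input, |ω| = 6520.2046 rpm)

Stage 1 [80T→35T]: ω = 1821.0000×80/35 = 4162.2857 rpm, dir flips to −; running = −4162.2857
Stage 2 [35T→34T]: ω = 4162.2857×35/34 = 4284.7059 rpm, dir flips to +; running = +4284.7059
Stage 3 [35T→23T]: ω = 4284.7059×35/23 = 6520.2046 rpm, dir flips to −; running = −6520.2046
Stage 4 [21T→21T]: ω = 6520.2046×21/21 = 6520.2046 rpm, dir flips to +; running = +6520.2046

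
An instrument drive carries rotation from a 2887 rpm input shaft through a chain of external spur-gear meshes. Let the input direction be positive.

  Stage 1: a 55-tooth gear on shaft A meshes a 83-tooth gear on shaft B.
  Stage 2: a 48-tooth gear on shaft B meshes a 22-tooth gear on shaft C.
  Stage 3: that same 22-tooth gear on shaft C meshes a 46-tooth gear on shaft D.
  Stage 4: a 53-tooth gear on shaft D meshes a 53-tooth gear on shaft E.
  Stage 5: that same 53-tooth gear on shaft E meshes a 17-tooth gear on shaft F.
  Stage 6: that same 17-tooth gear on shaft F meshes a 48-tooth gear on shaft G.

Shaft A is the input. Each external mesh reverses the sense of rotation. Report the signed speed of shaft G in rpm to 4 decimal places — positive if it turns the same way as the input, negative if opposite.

+2204.1920 rpm (same as input, |ω| = 2204.1920 rpm)

Stage 1 [55T→83T]: ω = 2887.0000×55/83 = 1913.0723 rpm, dir flips to −; running = −1913.0723
Stage 2 [48T→22T]: ω = 1913.0723×48/22 = 4173.9759 rpm, dir flips to +; running = +4173.9759
Stage 3 [22T→46T]: ω = 4173.9759×22/46 = 1996.2493 rpm, dir flips to −; running = −1996.2493
Stage 4 [53T→53T]: ω = 1996.2493×53/53 = 1996.2493 rpm, dir flips to +; running = +1996.2493
Stage 5 [53T→17T]: ω = 1996.2493×53/17 = 6223.6009 rpm, dir flips to −; running = −6223.6009
Stage 6 [17T→48T]: ω = 6223.6009×17/48 = 2204.1920 rpm, dir flips to +; running = +2204.1920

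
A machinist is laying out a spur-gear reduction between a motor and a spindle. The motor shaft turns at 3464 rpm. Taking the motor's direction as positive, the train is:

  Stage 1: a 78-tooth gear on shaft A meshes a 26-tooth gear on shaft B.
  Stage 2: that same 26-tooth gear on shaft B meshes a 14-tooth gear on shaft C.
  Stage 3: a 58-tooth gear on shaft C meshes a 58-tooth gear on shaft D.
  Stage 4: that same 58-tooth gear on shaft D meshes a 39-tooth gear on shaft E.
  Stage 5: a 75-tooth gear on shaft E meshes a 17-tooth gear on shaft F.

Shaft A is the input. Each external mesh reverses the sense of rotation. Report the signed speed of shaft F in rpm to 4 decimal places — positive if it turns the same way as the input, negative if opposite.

-126625.2101 rpm (opposite to input, |ω| = 126625.2101 rpm)

Stage 1 [78T→26T]: ω = 3464.0000×78/26 = 10392.0000 rpm, dir flips to −; running = −10392.0000
Stage 2 [26T→14T]: ω = 10392.0000×26/14 = 19299.4286 rpm, dir flips to +; running = +19299.4286
Stage 3 [58T→58T]: ω = 19299.4286×58/58 = 19299.4286 rpm, dir flips to −; running = −19299.4286
Stage 4 [58T→39T]: ω = 19299.4286×58/39 = 28701.7143 rpm, dir flips to +; running = +28701.7143
Stage 5 [75T→17T]: ω = 28701.7143×75/17 = 126625.2101 rpm, dir flips to −; running = −126625.2101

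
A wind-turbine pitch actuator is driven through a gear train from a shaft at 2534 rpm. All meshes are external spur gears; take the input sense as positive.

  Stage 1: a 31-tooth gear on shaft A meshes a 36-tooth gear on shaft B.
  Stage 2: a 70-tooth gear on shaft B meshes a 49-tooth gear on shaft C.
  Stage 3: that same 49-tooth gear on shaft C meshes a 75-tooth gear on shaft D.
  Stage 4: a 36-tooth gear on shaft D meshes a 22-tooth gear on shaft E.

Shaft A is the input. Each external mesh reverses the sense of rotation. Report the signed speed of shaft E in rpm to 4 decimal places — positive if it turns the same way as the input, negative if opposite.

Stage 1 [31T→36T]: ω = 2534.0000×31/36 = 2182.0556 rpm, dir flips to −; running = −2182.0556
Stage 2 [70T→49T]: ω = 2182.0556×70/49 = 3117.2222 rpm, dir flips to +; running = +3117.2222
Stage 3 [49T→75T]: ω = 3117.2222×49/75 = 2036.5852 rpm, dir flips to −; running = −2036.5852
Stage 4 [36T→22T]: ω = 2036.5852×36/22 = 3332.5939 rpm, dir flips to +; running = +3332.5939

+3332.5939 rpm (same as input, |ω| = 3332.5939 rpm)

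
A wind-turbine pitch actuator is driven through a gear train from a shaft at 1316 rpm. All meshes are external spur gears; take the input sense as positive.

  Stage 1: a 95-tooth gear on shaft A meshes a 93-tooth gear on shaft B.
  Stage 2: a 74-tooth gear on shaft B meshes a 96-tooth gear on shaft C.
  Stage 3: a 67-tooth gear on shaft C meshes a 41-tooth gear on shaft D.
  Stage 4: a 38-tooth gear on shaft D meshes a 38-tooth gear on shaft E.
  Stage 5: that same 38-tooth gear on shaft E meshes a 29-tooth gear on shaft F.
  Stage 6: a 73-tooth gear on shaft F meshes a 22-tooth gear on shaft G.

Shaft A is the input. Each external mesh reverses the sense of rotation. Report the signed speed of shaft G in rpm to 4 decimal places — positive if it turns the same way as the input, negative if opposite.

+7362.6432 rpm (same as input, |ω| = 7362.6432 rpm)

Stage 1 [95T→93T]: ω = 1316.0000×95/93 = 1344.3011 rpm, dir flips to −; running = −1344.3011
Stage 2 [74T→96T]: ω = 1344.3011×74/96 = 1036.2321 rpm, dir flips to +; running = +1036.2321
Stage 3 [67T→41T]: ω = 1036.2321×67/41 = 1693.3549 rpm, dir flips to −; running = −1693.3549
Stage 4 [38T→38T]: ω = 1693.3549×38/38 = 1693.3549 rpm, dir flips to +; running = +1693.3549
Stage 5 [38T→29T]: ω = 1693.3549×38/29 = 2218.8788 rpm, dir flips to −; running = −2218.8788
Stage 6 [73T→22T]: ω = 2218.8788×73/22 = 7362.6432 rpm, dir flips to +; running = +7362.6432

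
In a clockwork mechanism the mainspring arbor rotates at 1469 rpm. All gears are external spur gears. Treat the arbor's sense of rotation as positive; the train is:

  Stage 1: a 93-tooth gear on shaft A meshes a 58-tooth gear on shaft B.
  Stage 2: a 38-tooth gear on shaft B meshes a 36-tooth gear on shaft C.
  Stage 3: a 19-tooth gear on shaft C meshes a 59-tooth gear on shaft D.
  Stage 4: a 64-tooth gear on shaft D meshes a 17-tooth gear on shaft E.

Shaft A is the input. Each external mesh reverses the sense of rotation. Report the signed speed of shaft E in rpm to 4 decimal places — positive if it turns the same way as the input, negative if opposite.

+3014.3279 rpm (same as input, |ω| = 3014.3279 rpm)

Stage 1 [93T→58T]: ω = 1469.0000×93/58 = 2355.4655 rpm, dir flips to −; running = −2355.4655
Stage 2 [38T→36T]: ω = 2355.4655×38/36 = 2486.3247 rpm, dir flips to +; running = +2486.3247
Stage 3 [19T→59T]: ω = 2486.3247×19/59 = 800.6808 rpm, dir flips to −; running = −800.6808
Stage 4 [64T→17T]: ω = 800.6808×64/17 = 3014.3279 rpm, dir flips to +; running = +3014.3279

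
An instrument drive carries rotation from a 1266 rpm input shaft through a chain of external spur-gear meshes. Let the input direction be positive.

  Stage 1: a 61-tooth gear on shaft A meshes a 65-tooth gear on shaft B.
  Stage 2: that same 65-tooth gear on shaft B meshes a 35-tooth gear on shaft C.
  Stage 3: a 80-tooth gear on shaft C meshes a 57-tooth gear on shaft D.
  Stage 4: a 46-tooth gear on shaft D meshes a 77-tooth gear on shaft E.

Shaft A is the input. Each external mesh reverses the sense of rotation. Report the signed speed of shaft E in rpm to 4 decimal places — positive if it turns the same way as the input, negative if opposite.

Stage 1 [61T→65T]: ω = 1266.0000×61/65 = 1188.0923 rpm, dir flips to −; running = −1188.0923
Stage 2 [65T→35T]: ω = 1188.0923×65/35 = 2206.4571 rpm, dir flips to +; running = +2206.4571
Stage 3 [80T→57T]: ω = 2206.4571×80/57 = 3096.7820 rpm, dir flips to −; running = −3096.7820
Stage 4 [46T→77T]: ω = 3096.7820×46/77 = 1850.0256 rpm, dir flips to +; running = +1850.0256

+1850.0256 rpm (same as input, |ω| = 1850.0256 rpm)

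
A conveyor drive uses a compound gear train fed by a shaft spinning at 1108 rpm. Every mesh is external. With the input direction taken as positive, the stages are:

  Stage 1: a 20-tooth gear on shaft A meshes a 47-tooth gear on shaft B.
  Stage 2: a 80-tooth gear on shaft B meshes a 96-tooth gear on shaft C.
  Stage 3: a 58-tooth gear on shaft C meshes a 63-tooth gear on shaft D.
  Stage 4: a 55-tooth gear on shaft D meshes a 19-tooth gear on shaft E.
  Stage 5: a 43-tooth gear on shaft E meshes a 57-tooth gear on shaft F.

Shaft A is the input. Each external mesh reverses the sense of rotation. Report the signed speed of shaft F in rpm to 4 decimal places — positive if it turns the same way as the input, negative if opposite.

Stage 1 [20T→47T]: ω = 1108.0000×20/47 = 471.4894 rpm, dir flips to −; running = −471.4894
Stage 2 [80T→96T]: ω = 471.4894×80/96 = 392.9078 rpm, dir flips to +; running = +392.9078
Stage 3 [58T→63T]: ω = 392.9078×58/63 = 361.7246 rpm, dir flips to −; running = −361.7246
Stage 4 [55T→19T]: ω = 361.7246×55/19 = 1047.0976 rpm, dir flips to +; running = +1047.0976
Stage 5 [43T→57T]: ω = 1047.0976×43/57 = 789.9158 rpm, dir flips to −; running = −789.9158

-789.9158 rpm (opposite to input, |ω| = 789.9158 rpm)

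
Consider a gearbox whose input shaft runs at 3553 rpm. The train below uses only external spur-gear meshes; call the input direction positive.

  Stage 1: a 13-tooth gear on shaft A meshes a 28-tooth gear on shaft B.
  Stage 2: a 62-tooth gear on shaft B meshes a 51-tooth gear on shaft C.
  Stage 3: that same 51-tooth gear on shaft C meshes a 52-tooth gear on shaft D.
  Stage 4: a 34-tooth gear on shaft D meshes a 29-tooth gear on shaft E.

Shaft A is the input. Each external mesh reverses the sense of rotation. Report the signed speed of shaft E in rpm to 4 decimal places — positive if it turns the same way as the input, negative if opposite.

Stage 1 [13T→28T]: ω = 3553.0000×13/28 = 1649.6071 rpm, dir flips to −; running = −1649.6071
Stage 2 [62T→51T]: ω = 1649.6071×62/51 = 2005.4048 rpm, dir flips to +; running = +2005.4048
Stage 3 [51T→52T]: ω = 2005.4048×51/52 = 1966.8393 rpm, dir flips to −; running = −1966.8393
Stage 4 [34T→29T]: ω = 1966.8393×34/29 = 2305.9495 rpm, dir flips to +; running = +2305.9495

+2305.9495 rpm (same as input, |ω| = 2305.9495 rpm)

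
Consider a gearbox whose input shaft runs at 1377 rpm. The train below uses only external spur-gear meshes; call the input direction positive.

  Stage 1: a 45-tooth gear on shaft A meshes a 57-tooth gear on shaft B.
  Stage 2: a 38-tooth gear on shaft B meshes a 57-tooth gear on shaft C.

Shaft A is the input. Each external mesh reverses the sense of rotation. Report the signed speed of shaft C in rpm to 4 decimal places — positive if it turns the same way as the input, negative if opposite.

Stage 1 [45T→57T]: ω = 1377.0000×45/57 = 1087.1053 rpm, dir flips to −; running = −1087.1053
Stage 2 [38T→57T]: ω = 1087.1053×38/57 = 724.7368 rpm, dir flips to +; running = +724.7368

+724.7368 rpm (same as input, |ω| = 724.7368 rpm)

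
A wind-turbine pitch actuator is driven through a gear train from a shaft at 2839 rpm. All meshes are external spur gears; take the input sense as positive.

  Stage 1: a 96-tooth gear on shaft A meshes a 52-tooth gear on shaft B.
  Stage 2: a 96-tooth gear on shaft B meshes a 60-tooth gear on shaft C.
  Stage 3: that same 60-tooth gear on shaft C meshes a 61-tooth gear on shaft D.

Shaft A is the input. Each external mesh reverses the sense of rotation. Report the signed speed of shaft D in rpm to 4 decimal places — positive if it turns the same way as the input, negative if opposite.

-8248.4943 rpm (opposite to input, |ω| = 8248.4943 rpm)

Stage 1 [96T→52T]: ω = 2839.0000×96/52 = 5241.2308 rpm, dir flips to −; running = −5241.2308
Stage 2 [96T→60T]: ω = 5241.2308×96/60 = 8385.9692 rpm, dir flips to +; running = +8385.9692
Stage 3 [60T→61T]: ω = 8385.9692×60/61 = 8248.4943 rpm, dir flips to −; running = −8248.4943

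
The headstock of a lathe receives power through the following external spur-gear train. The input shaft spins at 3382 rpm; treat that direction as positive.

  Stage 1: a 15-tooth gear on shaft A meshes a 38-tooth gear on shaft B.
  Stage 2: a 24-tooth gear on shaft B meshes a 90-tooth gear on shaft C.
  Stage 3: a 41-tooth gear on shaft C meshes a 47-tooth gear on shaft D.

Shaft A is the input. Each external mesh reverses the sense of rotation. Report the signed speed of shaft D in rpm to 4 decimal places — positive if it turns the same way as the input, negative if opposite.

-310.5532 rpm (opposite to input, |ω| = 310.5532 rpm)

Stage 1 [15T→38T]: ω = 3382.0000×15/38 = 1335.0000 rpm, dir flips to −; running = −1335.0000
Stage 2 [24T→90T]: ω = 1335.0000×24/90 = 356.0000 rpm, dir flips to +; running = +356.0000
Stage 3 [41T→47T]: ω = 356.0000×41/47 = 310.5532 rpm, dir flips to −; running = −310.5532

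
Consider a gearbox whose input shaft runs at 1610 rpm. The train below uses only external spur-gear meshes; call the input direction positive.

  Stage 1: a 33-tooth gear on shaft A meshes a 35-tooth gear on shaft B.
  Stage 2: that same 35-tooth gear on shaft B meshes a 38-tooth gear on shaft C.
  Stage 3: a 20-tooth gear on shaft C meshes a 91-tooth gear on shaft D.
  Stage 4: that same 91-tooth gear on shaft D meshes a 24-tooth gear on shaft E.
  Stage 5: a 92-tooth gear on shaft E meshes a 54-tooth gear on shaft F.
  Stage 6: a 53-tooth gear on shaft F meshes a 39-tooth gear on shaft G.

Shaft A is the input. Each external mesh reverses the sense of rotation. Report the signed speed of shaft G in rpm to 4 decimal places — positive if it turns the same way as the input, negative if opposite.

Stage 1 [33T→35T]: ω = 1610.0000×33/35 = 1518.0000 rpm, dir flips to −; running = −1518.0000
Stage 2 [35T→38T]: ω = 1518.0000×35/38 = 1398.1579 rpm, dir flips to +; running = +1398.1579
Stage 3 [20T→91T]: ω = 1398.1579×20/91 = 307.2874 rpm, dir flips to −; running = −307.2874
Stage 4 [91T→24T]: ω = 307.2874×91/24 = 1165.1316 rpm, dir flips to +; running = +1165.1316
Stage 5 [92T→54T]: ω = 1165.1316×92/54 = 1985.0390 rpm, dir flips to −; running = −1985.0390
Stage 6 [53T→39T]: ω = 1985.0390×53/39 = 2697.6171 rpm, dir flips to +; running = +2697.6171

+2697.6171 rpm (same as input, |ω| = 2697.6171 rpm)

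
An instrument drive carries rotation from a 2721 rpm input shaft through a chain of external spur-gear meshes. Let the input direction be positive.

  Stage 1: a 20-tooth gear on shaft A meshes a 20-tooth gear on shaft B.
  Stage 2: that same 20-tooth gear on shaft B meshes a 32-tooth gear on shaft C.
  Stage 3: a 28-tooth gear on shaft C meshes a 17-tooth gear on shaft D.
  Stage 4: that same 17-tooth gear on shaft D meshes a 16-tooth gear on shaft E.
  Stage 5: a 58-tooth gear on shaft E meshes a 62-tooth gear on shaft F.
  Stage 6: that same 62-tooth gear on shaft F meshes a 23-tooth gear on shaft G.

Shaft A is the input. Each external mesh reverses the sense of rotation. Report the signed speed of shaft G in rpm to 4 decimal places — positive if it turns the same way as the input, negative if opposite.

Stage 1 [20T→20T]: ω = 2721.0000×20/20 = 2721.0000 rpm, dir flips to −; running = −2721.0000
Stage 2 [20T→32T]: ω = 2721.0000×20/32 = 1700.6250 rpm, dir flips to +; running = +1700.6250
Stage 3 [28T→17T]: ω = 1700.6250×28/17 = 2801.0294 rpm, dir flips to −; running = −2801.0294
Stage 4 [17T→16T]: ω = 2801.0294×17/16 = 2976.0938 rpm, dir flips to +; running = +2976.0938
Stage 5 [58T→62T]: ω = 2976.0938×58/62 = 2784.0877 rpm, dir flips to −; running = −2784.0877
Stage 6 [62T→23T]: ω = 2784.0877×62/23 = 7504.9321 rpm, dir flips to +; running = +7504.9321

+7504.9321 rpm (same as input, |ω| = 7504.9321 rpm)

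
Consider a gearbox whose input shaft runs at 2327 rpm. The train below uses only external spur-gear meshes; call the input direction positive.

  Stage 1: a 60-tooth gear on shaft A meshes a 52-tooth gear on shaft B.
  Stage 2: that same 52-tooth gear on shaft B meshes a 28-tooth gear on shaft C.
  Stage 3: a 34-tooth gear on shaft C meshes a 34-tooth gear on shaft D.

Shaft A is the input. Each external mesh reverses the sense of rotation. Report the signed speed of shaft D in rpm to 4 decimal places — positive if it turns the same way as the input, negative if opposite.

-4986.4286 rpm (opposite to input, |ω| = 4986.4286 rpm)

Stage 1 [60T→52T]: ω = 2327.0000×60/52 = 2685.0000 rpm, dir flips to −; running = −2685.0000
Stage 2 [52T→28T]: ω = 2685.0000×52/28 = 4986.4286 rpm, dir flips to +; running = +4986.4286
Stage 3 [34T→34T]: ω = 4986.4286×34/34 = 4986.4286 rpm, dir flips to −; running = −4986.4286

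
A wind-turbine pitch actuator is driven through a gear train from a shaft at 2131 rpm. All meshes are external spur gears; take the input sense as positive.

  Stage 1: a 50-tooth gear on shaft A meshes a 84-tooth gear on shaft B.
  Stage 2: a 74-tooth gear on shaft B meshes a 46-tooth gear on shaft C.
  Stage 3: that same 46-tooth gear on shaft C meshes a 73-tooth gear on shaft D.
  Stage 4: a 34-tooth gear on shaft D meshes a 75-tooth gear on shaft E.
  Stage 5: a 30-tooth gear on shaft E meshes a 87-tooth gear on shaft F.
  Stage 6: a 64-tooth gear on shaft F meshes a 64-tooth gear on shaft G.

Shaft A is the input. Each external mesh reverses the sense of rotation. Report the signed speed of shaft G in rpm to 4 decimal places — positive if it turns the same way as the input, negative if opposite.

Stage 1 [50T→84T]: ω = 2131.0000×50/84 = 1268.4524 rpm, dir flips to −; running = −1268.4524
Stage 2 [74T→46T]: ω = 1268.4524×74/46 = 2040.5538 rpm, dir flips to +; running = +2040.5538
Stage 3 [46T→73T]: ω = 2040.5538×46/73 = 1285.8284 rpm, dir flips to −; running = −1285.8284
Stage 4 [34T→75T]: ω = 1285.8284×34/75 = 582.9089 rpm, dir flips to +; running = +582.9089
Stage 5 [30T→87T]: ω = 582.9089×30/87 = 201.0031 rpm, dir flips to −; running = −201.0031
Stage 6 [64T→64T]: ω = 201.0031×64/64 = 201.0031 rpm, dir flips to +; running = +201.0031

+201.0031 rpm (same as input, |ω| = 201.0031 rpm)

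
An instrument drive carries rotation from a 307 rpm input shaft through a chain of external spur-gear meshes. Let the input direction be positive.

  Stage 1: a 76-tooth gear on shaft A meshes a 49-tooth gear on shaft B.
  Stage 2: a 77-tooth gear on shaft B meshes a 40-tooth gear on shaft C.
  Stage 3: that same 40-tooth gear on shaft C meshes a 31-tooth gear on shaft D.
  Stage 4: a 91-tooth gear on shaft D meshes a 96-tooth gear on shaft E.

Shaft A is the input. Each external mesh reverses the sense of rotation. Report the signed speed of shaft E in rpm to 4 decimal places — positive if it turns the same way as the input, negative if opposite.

+1121.1277 rpm (same as input, |ω| = 1121.1277 rpm)

Stage 1 [76T→49T]: ω = 307.0000×76/49 = 476.1633 rpm, dir flips to −; running = −476.1633
Stage 2 [77T→40T]: ω = 476.1633×77/40 = 916.6143 rpm, dir flips to +; running = +916.6143
Stage 3 [40T→31T]: ω = 916.6143×40/31 = 1182.7281 rpm, dir flips to −; running = −1182.7281
Stage 4 [91T→96T]: ω = 1182.7281×91/96 = 1121.1277 rpm, dir flips to +; running = +1121.1277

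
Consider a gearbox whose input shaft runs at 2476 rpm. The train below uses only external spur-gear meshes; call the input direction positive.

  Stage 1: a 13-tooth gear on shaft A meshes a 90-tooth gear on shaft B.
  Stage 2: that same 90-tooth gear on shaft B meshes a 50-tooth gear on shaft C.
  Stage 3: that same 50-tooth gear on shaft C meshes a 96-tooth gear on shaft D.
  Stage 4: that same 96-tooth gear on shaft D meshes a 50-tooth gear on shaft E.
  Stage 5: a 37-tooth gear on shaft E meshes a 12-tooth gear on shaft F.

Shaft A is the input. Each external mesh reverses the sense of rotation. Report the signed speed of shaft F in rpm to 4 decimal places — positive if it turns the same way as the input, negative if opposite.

-1984.9267 rpm (opposite to input, |ω| = 1984.9267 rpm)

Stage 1 [13T→90T]: ω = 2476.0000×13/90 = 357.6444 rpm, dir flips to −; running = −357.6444
Stage 2 [90T→50T]: ω = 357.6444×90/50 = 643.7600 rpm, dir flips to +; running = +643.7600
Stage 3 [50T→96T]: ω = 643.7600×50/96 = 335.2917 rpm, dir flips to −; running = −335.2917
Stage 4 [96T→50T]: ω = 335.2917×96/50 = 643.7600 rpm, dir flips to +; running = +643.7600
Stage 5 [37T→12T]: ω = 643.7600×37/12 = 1984.9267 rpm, dir flips to −; running = −1984.9267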